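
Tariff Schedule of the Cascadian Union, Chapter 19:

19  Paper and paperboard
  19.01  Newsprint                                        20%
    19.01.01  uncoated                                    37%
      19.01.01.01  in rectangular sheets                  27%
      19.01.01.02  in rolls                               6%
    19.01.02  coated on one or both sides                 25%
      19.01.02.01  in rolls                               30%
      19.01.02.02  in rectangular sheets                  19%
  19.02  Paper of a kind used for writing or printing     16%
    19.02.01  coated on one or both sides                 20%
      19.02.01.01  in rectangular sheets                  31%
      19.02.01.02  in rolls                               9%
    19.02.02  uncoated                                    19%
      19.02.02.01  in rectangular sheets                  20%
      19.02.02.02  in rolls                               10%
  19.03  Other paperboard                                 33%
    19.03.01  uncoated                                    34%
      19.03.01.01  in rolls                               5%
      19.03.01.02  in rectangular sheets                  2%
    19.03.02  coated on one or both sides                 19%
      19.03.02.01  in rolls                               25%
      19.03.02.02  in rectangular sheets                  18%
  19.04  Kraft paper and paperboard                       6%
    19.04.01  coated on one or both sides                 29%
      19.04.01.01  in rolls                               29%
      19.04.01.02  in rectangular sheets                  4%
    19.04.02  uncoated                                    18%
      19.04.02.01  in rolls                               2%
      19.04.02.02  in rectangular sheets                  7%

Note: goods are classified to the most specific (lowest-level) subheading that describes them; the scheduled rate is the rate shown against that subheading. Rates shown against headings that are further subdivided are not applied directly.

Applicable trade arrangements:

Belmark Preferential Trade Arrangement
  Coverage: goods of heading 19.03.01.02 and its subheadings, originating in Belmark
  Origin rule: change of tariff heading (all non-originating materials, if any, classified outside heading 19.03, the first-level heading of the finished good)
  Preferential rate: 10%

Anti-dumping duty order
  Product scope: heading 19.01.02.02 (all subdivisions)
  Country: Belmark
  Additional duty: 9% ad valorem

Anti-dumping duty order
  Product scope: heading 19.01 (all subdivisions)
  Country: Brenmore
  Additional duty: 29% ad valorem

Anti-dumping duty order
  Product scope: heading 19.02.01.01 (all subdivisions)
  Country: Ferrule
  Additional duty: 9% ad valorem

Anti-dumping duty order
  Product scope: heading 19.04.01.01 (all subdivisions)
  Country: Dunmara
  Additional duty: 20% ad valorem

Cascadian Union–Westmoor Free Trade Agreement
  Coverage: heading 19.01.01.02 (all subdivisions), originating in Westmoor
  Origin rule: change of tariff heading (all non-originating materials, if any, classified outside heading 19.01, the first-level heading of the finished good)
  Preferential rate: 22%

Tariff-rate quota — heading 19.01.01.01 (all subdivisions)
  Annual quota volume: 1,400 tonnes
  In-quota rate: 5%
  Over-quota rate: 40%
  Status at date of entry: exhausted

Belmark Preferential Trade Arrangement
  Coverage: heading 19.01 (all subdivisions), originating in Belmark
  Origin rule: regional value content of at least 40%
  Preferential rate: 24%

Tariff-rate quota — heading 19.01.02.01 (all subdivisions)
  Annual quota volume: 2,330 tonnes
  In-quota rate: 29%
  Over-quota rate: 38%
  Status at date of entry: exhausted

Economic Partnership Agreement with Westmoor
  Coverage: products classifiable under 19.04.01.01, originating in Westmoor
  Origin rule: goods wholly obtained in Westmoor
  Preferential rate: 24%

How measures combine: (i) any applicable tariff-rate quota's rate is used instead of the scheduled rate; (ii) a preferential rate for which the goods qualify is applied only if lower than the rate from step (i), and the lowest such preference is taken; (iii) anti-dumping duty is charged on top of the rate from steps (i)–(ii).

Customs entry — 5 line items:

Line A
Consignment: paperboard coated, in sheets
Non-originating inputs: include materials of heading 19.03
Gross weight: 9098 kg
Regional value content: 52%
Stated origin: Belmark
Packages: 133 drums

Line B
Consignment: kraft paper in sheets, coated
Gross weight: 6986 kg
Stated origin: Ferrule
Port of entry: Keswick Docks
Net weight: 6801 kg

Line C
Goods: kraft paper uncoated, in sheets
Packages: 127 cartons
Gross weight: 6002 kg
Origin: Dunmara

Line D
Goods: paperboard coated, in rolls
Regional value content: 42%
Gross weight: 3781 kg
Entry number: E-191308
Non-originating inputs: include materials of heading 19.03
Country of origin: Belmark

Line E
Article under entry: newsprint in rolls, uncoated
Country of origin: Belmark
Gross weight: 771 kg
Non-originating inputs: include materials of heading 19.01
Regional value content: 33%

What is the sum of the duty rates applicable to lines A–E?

Line A: paperboard → 19.03; coated → 19.03.02; in sheets → 19.03.02.02. Scheduled 18%. Belmark agreement on 19.03.01.02: 19.03.02.02 not covered; Belmark agreement on 19.01: 19.03.02.02 not covered. → 18%.
Line B: kraft paper → 19.04; coated → 19.04.01; in sheets → 19.04.01.02. Scheduled 4%. No special measure applies. → 4%.
Line C: kraft paper → 19.04; uncoated → 19.04.02; in sheets → 19.04.02.02. Scheduled 7%. No special measure applies. → 7%.
Line D: paperboard → 19.03; coated → 19.03.02; in rolls → 19.03.02.01. Scheduled 25%. Belmark agreement on 19.03.01.02: 19.03.02.01 not covered; Belmark agreement on 19.01: 19.03.02.01 not covered. → 25%.
Line E: newsprint → 19.01; uncoated → 19.01.01; in rolls → 19.01.01.02. Scheduled 6%. Belmark agreement on 19.03.01.02: 19.01.01.02 not covered; Belmark agreement on 19.01: RVC < 40%. → 6%.
Sum: 18% + 4% + 7% + 25% + 6% = 60%.

60%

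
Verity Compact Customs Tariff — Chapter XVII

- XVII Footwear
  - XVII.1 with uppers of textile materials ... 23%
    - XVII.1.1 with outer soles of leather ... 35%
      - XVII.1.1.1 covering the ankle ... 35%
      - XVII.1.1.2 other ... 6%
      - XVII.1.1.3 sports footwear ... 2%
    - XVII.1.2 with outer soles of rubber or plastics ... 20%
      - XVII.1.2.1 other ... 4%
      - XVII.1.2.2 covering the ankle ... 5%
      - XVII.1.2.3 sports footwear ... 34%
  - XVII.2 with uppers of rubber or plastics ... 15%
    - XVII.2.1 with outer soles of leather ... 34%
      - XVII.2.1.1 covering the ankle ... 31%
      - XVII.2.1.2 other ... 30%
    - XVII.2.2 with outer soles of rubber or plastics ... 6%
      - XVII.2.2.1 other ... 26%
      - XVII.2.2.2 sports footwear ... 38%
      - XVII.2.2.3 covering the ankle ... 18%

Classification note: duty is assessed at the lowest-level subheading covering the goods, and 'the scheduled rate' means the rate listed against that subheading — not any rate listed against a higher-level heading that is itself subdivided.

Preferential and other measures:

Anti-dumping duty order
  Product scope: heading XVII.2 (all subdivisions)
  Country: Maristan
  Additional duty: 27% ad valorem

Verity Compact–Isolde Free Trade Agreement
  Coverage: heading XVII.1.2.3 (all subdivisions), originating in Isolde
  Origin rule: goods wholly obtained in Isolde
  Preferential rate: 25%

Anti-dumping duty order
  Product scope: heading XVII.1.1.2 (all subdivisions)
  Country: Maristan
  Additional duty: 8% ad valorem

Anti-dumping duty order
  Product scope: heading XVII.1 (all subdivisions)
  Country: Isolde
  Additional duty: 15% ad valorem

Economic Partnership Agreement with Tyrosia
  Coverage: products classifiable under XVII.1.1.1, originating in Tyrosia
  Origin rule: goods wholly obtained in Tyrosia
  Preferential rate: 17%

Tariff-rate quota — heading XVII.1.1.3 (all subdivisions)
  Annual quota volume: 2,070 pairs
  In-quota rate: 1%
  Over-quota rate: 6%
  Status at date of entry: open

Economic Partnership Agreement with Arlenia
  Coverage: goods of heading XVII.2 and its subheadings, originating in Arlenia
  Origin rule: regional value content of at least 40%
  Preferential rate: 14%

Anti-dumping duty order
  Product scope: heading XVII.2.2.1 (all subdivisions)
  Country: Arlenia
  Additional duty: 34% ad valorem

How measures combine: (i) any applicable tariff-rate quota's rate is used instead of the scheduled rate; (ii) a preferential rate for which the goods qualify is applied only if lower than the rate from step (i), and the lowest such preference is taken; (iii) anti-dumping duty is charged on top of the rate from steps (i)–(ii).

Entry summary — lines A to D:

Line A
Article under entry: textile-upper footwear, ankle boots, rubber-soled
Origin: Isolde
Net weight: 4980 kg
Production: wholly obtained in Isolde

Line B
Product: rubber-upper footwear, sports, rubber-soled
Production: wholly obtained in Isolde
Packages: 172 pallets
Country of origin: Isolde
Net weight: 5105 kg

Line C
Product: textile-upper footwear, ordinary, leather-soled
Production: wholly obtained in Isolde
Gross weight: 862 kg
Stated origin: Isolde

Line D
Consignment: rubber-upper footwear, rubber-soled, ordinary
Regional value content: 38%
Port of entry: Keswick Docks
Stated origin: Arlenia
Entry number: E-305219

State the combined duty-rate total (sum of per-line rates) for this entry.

139%

Line A: textile-upper → XVII.1; rubber-soled → XVII.1.2; ankle boots → XVII.1.2.2. Scheduled 5%. Isolde agreement on XVII.1.2.3: XVII.1.2.2 not covered; anti-dumping (Isolde, XVII.1): +15%; total 5% + 15% = 20%. → 20%.
Line B: rubber-upper → XVII.2; rubber-soled → XVII.2.2; sports → XVII.2.2.2. Scheduled 38%. Isolde agreement on XVII.1.2.3: XVII.2.2.2 not covered. → 38%.
Line C: textile-upper → XVII.1; leather-soled → XVII.1.1; ordinary → XVII.1.1.2. Scheduled 6%. Isolde agreement on XVII.1.2.3: XVII.1.1.2 not covered; anti-dumping (Isolde, XVII.1): +15%; total 6% + 15% = 21%. → 21%.
Line D: rubber-upper → XVII.2; rubber-soled → XVII.2.2; ordinary → XVII.2.2.1. Scheduled 26%. Arlenia agreement on XVII.2: RVC < 40%; anti-dumping (Arlenia, XVII.2.2.1): +34%; total 26% + 34% = 60%. → 60%.
Sum: 20% + 38% + 21% + 60% = 139%.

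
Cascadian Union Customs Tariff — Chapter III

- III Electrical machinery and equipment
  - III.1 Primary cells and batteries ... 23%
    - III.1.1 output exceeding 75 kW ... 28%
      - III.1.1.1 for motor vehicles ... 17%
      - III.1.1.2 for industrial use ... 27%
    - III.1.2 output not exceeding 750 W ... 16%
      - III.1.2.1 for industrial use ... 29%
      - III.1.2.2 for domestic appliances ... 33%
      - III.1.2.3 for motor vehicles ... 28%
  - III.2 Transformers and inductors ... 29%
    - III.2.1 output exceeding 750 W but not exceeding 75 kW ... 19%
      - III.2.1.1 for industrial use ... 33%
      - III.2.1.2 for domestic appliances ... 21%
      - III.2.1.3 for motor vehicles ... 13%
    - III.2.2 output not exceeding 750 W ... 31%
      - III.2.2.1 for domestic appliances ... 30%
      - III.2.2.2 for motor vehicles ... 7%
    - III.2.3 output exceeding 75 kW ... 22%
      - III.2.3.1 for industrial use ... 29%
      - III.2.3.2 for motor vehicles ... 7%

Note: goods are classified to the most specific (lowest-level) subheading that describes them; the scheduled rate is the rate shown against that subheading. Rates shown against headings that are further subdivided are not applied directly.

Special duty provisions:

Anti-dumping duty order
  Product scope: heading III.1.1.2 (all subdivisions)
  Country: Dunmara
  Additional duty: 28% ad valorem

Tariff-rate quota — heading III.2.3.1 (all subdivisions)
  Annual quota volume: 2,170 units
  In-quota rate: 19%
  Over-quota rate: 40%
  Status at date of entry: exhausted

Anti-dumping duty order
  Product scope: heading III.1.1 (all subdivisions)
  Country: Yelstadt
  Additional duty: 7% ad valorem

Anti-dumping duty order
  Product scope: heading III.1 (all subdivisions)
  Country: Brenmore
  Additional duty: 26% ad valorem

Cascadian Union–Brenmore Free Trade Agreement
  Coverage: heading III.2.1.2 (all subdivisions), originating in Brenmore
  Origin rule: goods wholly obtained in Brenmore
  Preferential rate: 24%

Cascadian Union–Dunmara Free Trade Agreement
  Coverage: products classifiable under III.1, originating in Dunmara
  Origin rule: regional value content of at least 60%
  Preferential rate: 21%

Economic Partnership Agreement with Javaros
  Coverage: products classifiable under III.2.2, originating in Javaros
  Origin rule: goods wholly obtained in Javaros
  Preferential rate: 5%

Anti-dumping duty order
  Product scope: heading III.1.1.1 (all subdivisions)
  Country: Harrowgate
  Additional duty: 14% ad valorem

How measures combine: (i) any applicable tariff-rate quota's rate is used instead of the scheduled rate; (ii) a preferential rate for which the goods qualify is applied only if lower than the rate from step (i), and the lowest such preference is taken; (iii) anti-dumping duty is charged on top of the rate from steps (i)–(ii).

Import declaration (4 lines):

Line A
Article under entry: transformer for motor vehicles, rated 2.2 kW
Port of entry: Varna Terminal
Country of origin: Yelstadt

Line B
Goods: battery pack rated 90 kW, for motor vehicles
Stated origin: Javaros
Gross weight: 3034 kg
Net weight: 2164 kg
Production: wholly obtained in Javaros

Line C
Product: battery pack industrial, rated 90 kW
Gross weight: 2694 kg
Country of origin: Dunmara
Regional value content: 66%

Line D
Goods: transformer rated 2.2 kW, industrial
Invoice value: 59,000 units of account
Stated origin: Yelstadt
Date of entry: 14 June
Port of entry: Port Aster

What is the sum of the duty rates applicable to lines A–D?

112%

Line A: transformer → III.2; rated 2.2 kW → III.2.1; for motor vehicles → III.2.1.3. Scheduled 13%. No special measure applies. → 13%.
Line B: battery pack → III.1; rated 90 kW → III.1.1; for motor vehicles → III.1.1.1. Scheduled 17%. Javaros agreement on III.2.2: III.1.1.1 not covered. → 17%.
Line C: battery pack → III.1; rated 90 kW → III.1.1; industrial → III.1.1.2. Scheduled 27%. Dunmara agreement on III.1: RVC ≥ 60% → 21% available; preferential 21%; anti-dumping (Dunmara, III.1.1.2): +28%; total 21% + 28% = 49%. → 49%.
Line D: transformer → III.2; rated 2.2 kW → III.2.1; industrial → III.2.1.1. Scheduled 33%. No special measure applies. → 33%.
Sum: 13% + 17% + 49% + 33% = 112%.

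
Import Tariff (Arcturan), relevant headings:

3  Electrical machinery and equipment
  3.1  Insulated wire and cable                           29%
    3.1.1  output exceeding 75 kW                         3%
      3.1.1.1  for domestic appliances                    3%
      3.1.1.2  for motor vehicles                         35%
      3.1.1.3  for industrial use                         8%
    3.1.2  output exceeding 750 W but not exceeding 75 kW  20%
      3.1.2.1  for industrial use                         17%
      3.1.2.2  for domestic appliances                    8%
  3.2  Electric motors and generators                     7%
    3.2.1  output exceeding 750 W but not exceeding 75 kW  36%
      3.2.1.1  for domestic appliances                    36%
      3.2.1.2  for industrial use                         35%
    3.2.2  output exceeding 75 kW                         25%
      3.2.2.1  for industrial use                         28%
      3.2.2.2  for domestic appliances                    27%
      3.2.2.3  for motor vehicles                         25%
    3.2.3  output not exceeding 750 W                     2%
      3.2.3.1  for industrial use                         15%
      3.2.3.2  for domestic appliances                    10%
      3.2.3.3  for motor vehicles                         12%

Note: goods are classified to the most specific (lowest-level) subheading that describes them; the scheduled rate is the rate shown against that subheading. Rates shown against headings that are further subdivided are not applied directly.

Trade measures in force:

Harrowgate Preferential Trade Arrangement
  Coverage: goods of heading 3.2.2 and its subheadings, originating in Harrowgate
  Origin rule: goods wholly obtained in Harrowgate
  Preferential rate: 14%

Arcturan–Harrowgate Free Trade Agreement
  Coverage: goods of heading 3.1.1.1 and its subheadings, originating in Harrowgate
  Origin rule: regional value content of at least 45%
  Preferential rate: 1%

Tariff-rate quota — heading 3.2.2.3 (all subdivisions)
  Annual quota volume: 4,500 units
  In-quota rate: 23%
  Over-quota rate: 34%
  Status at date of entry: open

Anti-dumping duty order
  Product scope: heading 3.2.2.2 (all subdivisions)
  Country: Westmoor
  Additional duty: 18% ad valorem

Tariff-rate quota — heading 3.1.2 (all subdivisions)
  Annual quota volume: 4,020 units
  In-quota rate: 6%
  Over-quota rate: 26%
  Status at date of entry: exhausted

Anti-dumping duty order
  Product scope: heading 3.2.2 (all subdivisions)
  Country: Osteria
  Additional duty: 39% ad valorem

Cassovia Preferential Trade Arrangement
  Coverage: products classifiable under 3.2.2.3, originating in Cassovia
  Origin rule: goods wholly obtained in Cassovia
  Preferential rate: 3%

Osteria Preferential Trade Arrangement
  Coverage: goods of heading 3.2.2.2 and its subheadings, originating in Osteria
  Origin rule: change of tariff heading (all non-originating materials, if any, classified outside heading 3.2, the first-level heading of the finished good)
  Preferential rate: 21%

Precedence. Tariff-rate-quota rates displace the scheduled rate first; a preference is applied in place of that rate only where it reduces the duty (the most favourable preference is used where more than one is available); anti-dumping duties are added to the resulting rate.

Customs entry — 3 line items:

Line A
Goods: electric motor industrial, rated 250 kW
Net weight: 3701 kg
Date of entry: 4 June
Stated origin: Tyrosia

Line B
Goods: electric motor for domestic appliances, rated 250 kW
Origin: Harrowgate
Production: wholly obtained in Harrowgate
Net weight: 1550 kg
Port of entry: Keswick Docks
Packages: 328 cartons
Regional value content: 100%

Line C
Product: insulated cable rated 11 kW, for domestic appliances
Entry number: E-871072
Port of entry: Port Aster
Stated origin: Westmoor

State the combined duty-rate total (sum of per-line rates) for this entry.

Line A: electric motor → 3.2; rated 250 kW → 3.2.2; industrial → 3.2.2.1. Scheduled 28%. No special measure applies. → 28%.
Line B: electric motor → 3.2; rated 250 kW → 3.2.2; for domestic appliances → 3.2.2.2. Scheduled 27%. Harrowgate agreement on 3.2.2: wholly obtained → 14% available; Harrowgate agreement on 3.1.1.1: 3.2.2.2 not covered; preferential 14%. → 14%.
Line C: insulated cable → 3.1; rated 11 kW → 3.1.2; for domestic appliances → 3.1.2.2. Scheduled 8%. quota on 3.1.2 exhausted → over-quota 26%. → 26%.
Sum: 28% + 14% + 26% = 68%.

68%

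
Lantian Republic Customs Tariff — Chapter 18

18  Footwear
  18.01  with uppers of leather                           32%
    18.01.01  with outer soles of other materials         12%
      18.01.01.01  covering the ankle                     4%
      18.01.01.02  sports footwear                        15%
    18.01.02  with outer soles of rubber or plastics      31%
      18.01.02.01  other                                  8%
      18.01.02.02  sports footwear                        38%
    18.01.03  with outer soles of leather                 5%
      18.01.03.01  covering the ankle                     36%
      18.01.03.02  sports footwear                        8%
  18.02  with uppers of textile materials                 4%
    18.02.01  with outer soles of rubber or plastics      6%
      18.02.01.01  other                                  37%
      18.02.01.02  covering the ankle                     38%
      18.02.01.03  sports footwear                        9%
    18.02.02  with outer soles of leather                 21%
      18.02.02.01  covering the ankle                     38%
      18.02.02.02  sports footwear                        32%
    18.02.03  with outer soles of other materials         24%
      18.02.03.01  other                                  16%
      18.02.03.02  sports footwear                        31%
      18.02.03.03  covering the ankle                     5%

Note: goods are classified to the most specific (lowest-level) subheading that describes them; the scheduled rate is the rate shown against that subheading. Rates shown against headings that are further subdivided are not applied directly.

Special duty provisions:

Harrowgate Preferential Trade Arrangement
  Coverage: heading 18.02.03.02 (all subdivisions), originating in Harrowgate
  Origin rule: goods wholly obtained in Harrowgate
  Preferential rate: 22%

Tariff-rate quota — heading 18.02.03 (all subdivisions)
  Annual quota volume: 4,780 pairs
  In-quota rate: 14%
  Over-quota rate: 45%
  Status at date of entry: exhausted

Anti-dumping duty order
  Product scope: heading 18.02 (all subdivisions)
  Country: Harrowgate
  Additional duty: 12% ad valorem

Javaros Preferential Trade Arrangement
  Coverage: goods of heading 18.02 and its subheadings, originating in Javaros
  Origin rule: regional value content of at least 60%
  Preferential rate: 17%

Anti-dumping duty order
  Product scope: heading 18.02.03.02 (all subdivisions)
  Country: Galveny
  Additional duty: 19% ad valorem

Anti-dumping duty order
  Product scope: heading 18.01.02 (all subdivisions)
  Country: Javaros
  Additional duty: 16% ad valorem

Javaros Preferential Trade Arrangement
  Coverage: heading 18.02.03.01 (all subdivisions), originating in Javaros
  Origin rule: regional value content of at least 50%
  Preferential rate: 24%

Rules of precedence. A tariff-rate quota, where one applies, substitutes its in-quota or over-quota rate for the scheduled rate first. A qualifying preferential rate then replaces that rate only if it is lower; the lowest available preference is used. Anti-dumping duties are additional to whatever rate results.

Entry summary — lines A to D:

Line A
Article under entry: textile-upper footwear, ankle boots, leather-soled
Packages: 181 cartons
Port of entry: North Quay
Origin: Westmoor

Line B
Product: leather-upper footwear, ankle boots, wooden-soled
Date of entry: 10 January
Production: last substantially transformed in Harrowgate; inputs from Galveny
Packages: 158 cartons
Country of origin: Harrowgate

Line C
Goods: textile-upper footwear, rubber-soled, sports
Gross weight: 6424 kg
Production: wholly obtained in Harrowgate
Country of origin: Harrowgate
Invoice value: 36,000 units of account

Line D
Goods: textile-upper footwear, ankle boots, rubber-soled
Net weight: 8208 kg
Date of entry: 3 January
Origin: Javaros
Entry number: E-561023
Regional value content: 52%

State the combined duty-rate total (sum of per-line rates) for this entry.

101%

Line A: textile-upper → 18.02; leather-soled → 18.02.02; ankle boots → 18.02.02.01. Scheduled 38%. No special measure applies. → 38%.
Line B: leather-upper → 18.01; wooden-soled → 18.01.01; ankle boots → 18.01.01.01. Scheduled 4%. Harrowgate agreement on 18.02.03.02: 18.01.01.01 not covered. → 4%.
Line C: textile-upper → 18.02; rubber-soled → 18.02.01; sports → 18.02.01.03. Scheduled 9%. Harrowgate agreement on 18.02.03.02: 18.02.01.03 not covered; anti-dumping (Harrowgate, 18.02): +12%; total 9% + 12% = 21%. → 21%.
Line D: textile-upper → 18.02; rubber-soled → 18.02.01; ankle boots → 18.02.01.02. Scheduled 38%. Javaros agreement on 18.02: RVC < 60%; Javaros agreement on 18.02.03.01: 18.02.01.02 not covered. → 38%.
Sum: 38% + 4% + 21% + 38% = 101%.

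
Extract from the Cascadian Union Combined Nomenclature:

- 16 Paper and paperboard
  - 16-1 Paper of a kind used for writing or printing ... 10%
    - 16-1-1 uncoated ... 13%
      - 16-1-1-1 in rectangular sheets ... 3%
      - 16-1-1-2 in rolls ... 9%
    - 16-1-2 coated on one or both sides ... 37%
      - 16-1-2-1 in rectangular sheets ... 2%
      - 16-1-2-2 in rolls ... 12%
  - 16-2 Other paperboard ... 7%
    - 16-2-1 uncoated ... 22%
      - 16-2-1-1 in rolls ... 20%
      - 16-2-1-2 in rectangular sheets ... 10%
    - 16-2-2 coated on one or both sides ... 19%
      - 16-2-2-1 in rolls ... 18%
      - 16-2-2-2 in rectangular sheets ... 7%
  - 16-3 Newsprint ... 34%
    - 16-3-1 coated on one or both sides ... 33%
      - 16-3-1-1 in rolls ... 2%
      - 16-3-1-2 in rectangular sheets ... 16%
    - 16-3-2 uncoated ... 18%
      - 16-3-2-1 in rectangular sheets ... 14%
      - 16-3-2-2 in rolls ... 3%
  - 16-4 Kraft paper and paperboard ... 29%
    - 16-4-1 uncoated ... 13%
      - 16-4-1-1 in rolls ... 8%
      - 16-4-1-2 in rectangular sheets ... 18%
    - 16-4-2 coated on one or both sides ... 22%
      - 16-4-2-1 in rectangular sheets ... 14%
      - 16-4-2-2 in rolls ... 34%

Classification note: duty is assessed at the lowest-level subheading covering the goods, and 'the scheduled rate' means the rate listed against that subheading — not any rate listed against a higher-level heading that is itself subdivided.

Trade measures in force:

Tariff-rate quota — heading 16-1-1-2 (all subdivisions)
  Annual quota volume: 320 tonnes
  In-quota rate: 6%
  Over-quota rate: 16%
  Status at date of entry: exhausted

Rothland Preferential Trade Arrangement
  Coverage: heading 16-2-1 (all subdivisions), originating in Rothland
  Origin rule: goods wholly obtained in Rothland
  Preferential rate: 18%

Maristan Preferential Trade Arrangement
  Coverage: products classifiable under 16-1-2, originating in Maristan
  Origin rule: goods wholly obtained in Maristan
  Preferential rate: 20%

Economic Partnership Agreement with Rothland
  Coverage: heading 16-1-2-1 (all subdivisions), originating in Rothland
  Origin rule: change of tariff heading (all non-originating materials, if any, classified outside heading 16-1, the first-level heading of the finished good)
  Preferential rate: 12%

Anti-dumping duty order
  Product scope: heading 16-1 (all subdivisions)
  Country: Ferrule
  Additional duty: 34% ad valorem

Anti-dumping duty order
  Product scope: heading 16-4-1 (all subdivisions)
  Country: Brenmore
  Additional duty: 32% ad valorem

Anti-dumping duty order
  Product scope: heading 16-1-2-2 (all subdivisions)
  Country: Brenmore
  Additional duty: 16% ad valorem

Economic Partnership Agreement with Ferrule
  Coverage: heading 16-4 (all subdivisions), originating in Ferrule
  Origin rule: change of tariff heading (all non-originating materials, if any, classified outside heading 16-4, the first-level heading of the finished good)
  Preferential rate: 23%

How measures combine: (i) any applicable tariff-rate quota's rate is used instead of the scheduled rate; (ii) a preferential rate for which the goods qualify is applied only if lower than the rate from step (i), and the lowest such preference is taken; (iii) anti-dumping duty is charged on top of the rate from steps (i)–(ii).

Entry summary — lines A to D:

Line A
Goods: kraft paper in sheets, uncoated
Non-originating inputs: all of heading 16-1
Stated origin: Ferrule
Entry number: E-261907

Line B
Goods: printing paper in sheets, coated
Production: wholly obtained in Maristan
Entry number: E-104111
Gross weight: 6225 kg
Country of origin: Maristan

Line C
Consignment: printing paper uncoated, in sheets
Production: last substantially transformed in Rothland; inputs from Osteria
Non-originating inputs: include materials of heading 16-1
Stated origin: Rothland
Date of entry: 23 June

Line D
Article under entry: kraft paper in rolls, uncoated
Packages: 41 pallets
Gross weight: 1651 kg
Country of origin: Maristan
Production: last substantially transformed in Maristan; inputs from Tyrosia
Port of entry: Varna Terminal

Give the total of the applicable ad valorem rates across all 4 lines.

Line A: kraft paper → 16-4; uncoated → 16-4-1; in sheets → 16-4-1-2. Scheduled 18%. Ferrule agreement on 16-4: CTH met → 23% available; preference 23% not lower than 18% → no reduction. → 18%.
Line B: printing paper → 16-1; coated → 16-1-2; in sheets → 16-1-2-1. Scheduled 2%. Maristan agreement on 16-1-2: wholly obtained → 20% available; preference 20% not lower than 2% → no reduction. → 2%.
Line C: printing paper → 16-1; uncoated → 16-1-1; in sheets → 16-1-1-1. Scheduled 3%. Rothland agreement on 16-2-1: 16-1-1-1 not covered; Rothland agreement on 16-1-2-1: 16-1-1-1 not covered. → 3%.
Line D: kraft paper → 16-4; uncoated → 16-4-1; in rolls → 16-4-1-1. Scheduled 8%. Maristan agreement on 16-1-2: 16-4-1-1 not covered. → 8%.
Sum: 18% + 2% + 3% + 8% = 31%.

31%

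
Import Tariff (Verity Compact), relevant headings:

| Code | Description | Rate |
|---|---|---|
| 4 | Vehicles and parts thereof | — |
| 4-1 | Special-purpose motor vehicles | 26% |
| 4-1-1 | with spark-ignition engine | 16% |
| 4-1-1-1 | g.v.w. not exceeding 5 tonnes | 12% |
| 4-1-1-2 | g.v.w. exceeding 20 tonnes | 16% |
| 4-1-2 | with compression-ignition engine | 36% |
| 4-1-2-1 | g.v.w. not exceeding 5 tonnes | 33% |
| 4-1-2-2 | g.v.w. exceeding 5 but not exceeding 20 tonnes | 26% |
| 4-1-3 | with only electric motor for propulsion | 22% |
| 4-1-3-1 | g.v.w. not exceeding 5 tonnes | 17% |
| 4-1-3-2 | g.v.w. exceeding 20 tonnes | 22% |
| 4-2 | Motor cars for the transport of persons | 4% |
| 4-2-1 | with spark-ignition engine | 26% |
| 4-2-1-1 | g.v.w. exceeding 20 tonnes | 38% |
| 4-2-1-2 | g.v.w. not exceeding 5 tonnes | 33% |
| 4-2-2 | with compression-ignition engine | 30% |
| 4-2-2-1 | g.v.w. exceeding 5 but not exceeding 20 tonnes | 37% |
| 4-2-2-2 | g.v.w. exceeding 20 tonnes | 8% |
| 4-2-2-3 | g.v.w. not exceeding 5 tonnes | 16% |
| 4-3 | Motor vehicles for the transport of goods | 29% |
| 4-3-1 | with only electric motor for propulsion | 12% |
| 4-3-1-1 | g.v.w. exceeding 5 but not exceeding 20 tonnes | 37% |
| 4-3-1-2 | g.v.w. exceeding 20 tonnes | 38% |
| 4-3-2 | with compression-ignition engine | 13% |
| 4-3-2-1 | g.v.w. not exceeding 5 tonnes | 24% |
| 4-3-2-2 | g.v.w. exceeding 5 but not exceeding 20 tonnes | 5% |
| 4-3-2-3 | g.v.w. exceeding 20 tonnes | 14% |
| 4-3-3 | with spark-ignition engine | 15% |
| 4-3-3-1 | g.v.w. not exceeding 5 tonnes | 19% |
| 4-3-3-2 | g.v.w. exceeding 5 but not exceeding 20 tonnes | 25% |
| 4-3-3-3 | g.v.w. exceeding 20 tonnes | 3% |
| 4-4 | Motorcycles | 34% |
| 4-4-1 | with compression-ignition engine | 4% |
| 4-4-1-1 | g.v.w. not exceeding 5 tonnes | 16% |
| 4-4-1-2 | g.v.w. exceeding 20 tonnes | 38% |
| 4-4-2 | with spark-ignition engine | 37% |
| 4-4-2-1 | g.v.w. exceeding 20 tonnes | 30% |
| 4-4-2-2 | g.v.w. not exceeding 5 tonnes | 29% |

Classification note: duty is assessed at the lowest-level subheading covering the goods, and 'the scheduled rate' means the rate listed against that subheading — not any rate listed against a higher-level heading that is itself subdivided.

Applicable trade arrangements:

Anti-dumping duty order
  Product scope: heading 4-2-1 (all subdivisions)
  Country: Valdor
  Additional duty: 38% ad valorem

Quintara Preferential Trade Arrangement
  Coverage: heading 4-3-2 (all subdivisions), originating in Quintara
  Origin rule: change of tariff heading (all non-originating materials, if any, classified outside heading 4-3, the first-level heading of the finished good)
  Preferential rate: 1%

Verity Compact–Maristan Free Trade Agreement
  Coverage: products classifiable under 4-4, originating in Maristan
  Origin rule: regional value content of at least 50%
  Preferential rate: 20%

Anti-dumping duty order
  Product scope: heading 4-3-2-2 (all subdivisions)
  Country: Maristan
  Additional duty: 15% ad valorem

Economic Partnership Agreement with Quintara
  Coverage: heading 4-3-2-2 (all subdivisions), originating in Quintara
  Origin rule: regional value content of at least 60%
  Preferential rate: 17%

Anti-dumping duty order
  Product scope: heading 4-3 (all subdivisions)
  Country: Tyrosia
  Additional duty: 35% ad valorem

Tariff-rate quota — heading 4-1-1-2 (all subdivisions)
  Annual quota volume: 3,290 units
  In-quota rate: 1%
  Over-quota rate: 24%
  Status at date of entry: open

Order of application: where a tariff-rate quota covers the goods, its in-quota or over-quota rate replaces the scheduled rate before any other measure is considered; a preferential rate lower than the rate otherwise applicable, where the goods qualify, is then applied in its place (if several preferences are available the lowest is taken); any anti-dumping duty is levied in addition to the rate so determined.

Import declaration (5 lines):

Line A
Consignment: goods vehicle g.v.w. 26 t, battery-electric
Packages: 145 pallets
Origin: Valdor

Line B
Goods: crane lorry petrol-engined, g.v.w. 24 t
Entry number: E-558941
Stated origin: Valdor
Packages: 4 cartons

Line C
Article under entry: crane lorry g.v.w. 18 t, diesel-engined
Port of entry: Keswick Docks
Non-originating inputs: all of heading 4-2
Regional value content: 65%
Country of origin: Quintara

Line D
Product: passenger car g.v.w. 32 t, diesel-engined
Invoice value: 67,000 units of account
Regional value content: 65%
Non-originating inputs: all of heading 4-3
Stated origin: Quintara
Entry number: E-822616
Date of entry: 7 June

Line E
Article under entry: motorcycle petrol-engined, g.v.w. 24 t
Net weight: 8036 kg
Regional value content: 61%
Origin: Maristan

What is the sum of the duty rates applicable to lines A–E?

Line A: goods vehicle → 4-3; battery-electric → 4-3-1; g.v.w. 26 t → 4-3-1-2. Scheduled 38%. No special measure applies. → 38%.
Line B: crane lorry → 4-1; petrol-engined → 4-1-1; g.v.w. 24 t → 4-1-1-2. Scheduled 16%. quota on 4-1-1-2 open → in-quota 1%. → 1%.
Line C: crane lorry → 4-1; diesel-engined → 4-1-2; g.v.w. 18 t → 4-1-2-2. Scheduled 26%. Quintara agreement on 4-3-2: 4-1-2-2 not covered; Quintara agreement on 4-3-2-2: 4-1-2-2 not covered. → 26%.
Line D: passenger car → 4-2; diesel-engined → 4-2-2; g.v.w. 32 t → 4-2-2-2. Scheduled 8%. Quintara agreement on 4-3-2: 4-2-2-2 not covered; Quintara agreement on 4-3-2-2: 4-2-2-2 not covered. → 8%.
Line E: motorcycle → 4-4; petrol-engined → 4-4-2; g.v.w. 24 t → 4-4-2-1. Scheduled 30%. Maristan agreement on 4-4: RVC ≥ 50% → 20% available; preferential 20%. → 20%.
Sum: 38% + 1% + 26% + 8% + 20% = 93%.

93%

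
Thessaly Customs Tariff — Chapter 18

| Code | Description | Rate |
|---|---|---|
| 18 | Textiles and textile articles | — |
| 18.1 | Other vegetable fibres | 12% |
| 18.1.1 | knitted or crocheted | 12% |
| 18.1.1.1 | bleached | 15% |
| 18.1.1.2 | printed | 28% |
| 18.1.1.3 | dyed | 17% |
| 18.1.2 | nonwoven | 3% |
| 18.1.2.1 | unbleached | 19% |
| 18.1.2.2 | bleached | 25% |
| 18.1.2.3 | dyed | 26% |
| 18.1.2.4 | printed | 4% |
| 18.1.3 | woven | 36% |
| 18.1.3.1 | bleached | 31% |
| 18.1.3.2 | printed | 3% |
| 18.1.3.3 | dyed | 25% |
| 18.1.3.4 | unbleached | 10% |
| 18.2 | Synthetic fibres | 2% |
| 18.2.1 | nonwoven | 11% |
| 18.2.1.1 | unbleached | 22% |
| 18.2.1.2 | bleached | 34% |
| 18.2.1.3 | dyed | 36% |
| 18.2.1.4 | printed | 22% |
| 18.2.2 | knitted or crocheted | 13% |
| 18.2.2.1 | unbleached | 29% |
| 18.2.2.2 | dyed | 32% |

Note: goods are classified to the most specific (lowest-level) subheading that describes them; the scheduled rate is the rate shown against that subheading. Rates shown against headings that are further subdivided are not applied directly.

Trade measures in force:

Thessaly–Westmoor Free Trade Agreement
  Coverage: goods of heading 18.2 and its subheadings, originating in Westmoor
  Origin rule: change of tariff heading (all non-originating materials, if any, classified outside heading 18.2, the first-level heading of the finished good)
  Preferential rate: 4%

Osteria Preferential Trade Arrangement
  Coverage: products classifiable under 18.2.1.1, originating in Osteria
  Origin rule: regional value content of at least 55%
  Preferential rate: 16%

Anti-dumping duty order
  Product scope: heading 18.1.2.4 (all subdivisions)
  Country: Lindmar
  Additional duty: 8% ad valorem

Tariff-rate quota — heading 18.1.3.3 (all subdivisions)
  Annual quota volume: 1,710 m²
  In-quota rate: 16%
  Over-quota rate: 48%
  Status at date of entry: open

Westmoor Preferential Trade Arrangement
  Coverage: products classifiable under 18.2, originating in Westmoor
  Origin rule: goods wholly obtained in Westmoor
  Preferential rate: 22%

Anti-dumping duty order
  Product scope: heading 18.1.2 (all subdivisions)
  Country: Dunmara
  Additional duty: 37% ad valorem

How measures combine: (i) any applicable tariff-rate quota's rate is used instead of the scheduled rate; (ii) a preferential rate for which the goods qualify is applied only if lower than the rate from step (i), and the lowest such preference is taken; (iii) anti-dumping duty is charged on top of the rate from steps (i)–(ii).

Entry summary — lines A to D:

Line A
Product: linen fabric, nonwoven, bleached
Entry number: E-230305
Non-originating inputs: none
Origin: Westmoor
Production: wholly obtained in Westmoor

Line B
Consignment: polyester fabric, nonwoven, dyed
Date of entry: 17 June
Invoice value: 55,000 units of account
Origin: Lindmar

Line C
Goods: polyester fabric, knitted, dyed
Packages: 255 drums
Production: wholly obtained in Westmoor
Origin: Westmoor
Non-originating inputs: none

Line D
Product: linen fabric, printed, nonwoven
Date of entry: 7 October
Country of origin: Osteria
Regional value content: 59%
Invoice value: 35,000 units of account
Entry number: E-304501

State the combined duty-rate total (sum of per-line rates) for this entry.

69%

Line A: linen → 18.1; nonwoven → 18.1.2; bleached → 18.1.2.2. Scheduled 25%. Westmoor agreement on 18.2: 18.1.2.2 not covered; Westmoor agreement on 18.2: 18.1.2.2 not covered. → 25%.
Line B: polyester → 18.2; nonwoven → 18.2.1; dyed → 18.2.1.3. Scheduled 36%. No special measure applies. → 36%.
Line C: polyester → 18.2; knitted → 18.2.2; dyed → 18.2.2.2. Scheduled 32%. Westmoor agreement on 18.2: CTH met → 4% available; Westmoor agreement on 18.2: wholly obtained → 22% available; preferential 4%. → 4%.
Line D: linen → 18.1; nonwoven → 18.1.2; printed → 18.1.2.4. Scheduled 4%. Osteria agreement on 18.2.1.1: 18.1.2.4 not covered. → 4%.
Sum: 25% + 36% + 4% + 4% = 69%.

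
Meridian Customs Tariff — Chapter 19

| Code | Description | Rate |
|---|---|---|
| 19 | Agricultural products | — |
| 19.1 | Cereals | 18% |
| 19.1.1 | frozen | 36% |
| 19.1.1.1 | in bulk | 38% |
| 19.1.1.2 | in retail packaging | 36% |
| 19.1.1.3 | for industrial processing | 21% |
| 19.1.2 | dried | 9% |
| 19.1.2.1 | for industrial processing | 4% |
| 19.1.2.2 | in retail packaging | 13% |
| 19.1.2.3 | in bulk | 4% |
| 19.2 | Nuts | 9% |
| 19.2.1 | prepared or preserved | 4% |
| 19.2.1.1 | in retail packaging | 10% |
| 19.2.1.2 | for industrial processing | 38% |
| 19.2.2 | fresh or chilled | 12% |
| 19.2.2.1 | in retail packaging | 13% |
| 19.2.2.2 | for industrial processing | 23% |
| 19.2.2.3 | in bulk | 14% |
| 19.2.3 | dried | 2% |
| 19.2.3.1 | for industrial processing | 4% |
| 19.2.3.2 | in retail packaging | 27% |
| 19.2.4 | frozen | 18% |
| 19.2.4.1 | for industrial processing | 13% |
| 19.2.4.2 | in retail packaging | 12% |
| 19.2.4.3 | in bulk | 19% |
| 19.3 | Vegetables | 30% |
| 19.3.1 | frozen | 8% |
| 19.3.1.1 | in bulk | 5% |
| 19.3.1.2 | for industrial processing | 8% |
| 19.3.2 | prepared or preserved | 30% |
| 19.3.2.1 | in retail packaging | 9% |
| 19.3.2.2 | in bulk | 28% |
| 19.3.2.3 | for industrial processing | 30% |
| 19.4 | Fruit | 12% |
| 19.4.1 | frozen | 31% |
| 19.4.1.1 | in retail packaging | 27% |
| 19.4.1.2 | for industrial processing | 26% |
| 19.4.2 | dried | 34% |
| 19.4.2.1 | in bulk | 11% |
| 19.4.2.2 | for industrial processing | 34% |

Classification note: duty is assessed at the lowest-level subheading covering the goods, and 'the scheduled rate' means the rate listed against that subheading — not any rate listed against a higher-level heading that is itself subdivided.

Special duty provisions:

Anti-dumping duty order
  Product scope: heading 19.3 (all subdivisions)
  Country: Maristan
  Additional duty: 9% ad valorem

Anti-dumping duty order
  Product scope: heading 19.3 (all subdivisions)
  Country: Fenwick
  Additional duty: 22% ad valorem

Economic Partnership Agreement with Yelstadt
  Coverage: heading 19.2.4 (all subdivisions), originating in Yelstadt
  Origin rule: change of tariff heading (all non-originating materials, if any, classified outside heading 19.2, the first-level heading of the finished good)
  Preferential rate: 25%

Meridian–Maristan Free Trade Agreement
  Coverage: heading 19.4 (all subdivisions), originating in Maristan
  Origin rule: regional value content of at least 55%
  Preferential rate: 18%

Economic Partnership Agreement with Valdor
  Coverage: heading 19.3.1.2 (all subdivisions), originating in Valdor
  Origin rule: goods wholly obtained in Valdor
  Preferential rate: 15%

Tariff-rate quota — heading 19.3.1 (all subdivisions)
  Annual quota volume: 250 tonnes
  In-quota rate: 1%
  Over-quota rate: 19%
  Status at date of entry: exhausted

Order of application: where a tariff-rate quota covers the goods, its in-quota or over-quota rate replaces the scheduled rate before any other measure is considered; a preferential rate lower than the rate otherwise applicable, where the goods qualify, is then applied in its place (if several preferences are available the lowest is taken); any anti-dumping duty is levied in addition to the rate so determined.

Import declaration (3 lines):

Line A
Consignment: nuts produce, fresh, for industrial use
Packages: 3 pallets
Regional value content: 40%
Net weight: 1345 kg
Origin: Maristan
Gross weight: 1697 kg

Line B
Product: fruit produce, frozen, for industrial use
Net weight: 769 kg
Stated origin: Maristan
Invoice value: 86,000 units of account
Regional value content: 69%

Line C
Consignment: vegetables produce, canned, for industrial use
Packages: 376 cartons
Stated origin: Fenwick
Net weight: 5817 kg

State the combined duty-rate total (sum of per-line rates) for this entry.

Line A: nuts → 19.2; fresh → 19.2.2; for industrial use → 19.2.2.2. Scheduled 23%. Maristan agreement on 19.4: 19.2.2.2 not covered. → 23%.
Line B: fruit → 19.4; frozen → 19.4.1; for industrial use → 19.4.1.2. Scheduled 26%. Maristan agreement on 19.4: RVC ≥ 55% → 18% available; preferential 18%. → 18%.
Line C: vegetables → 19.3; canned → 19.3.2; for industrial use → 19.3.2.3. Scheduled 30%. anti-dumping (Fenwick, 19.3): +22%; total 30% + 22% = 52%. → 52%.
Sum: 23% + 18% + 52% = 93%.

93%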